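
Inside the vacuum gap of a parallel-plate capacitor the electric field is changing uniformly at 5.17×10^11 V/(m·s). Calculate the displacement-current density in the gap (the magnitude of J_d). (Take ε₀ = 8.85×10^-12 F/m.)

The displacement-current density is ε₀ ∂E/∂t = (8.85×10^-12)(5.17×10^11) = 4.58 A/m².

4.58 A/m²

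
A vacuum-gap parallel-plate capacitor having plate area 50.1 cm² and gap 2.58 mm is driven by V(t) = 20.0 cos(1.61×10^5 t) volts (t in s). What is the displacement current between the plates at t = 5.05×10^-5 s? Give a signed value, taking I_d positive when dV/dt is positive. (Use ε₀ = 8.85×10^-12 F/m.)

-5.32×10^-5 A

C = ε₀A/d = (8.85×10^-12)(5.01×10^-3)/(2.58×10^-3) = 1.719×10^-11 F. dV/dt = V₀ω·−sin(ωt); at ωt = 8.1305 rad this factor is -0.9620.
I_d = C dV/dt = (1.719×10^-11)(20.0)(1.61×10^5)(-0.9620) = -5.32×10^-5 A.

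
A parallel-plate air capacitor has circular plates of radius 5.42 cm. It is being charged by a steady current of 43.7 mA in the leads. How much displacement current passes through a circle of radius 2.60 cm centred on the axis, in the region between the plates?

0.0101 A

Between the plates the displacement current equals the wire current: I_d = 43.7 mA = 0.0437 A.
Through an area πr² the displacement current is I_d·(πr²/πR²) = I_d (r/R)² = 0.0101 A.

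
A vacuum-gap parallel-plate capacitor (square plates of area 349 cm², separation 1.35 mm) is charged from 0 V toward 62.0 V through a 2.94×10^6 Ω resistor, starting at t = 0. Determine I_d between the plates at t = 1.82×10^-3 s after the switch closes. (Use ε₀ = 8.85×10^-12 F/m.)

1.41×10^-6 A

C = ε₀A/d = (8.85×10^-12)(0.0349)/(1.35×10^-3) = 2.288×10^-10 F and τ = RC = 6.727×10^-4 s. I_d in the gap equals the RC charging current.
I_d(t) = (V₀/R) e^(−t/τ) = 2.109×10^-5 · e^(−2.706) = 1.41×10^-6 A.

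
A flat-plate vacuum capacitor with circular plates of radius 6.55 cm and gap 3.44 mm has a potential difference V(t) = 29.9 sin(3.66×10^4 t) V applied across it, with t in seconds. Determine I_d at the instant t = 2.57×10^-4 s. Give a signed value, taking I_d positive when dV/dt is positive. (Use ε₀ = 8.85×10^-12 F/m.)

dE/dt = (V₀ω/d)·cos(ωt) with ωt = 9.4062 rad: (29.9)(3.66×10^4)(-0.9998)/(3.44×10^-3) = -3.181×10^8 V/(m·s).
I_d = ε₀ A dE/dt = (8.85×10^-12)(0.01348)(-3.181×10^8) = -3.79×10^-5 A.

-3.79×10^-5 A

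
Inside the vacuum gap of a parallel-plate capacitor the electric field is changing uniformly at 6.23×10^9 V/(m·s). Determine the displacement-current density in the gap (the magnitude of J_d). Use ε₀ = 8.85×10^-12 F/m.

J_d = ε₀ ∂E/∂t, so J_d = 0.0551 A/m².

0.0551 A/m²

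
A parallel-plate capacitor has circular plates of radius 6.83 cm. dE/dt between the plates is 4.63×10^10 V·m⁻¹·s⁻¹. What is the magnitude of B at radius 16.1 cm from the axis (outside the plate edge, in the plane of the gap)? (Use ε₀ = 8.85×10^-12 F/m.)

Through the whole plate area (πR² = 0.01466 m²), I_d = ε₀ πR² dE/dt = 6.007×10^-3 A.
Outside the plates the loop encloses all of I_d, so B·2πr = μ₀ I_d and B = 7.46×10^-9 T.

7.46×10^-9 T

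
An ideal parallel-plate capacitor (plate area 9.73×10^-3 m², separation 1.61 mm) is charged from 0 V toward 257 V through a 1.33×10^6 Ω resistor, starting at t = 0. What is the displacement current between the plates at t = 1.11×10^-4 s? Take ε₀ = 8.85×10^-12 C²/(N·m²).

4.06×10^-5 A

C = ε₀A/d = (8.85×10^-12)(9.73×10^-3)/(1.61×10^-3) = 5.348×10^-11 F, so τ = RC = 7.113×10^-5 s.
The conduction current is I(t) = (V₀/R) e^(−t/τ), and the displacement current between the plates equals it.
t/τ = 1.561; I_d = (257/1.33×10^6) · e^(−1.561) = (1.932×10^-4)(0.2099) = 4.06×10^-5 A.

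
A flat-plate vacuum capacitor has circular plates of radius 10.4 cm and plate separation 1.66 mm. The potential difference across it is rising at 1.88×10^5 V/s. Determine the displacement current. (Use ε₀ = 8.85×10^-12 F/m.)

The field between the plates is E = V/d, so dE/dt = (1.88×10^5)/(1.66×10^-3 m) = 1.133×10^8 V/(m·s).
I_d = ε₀ A (dE/dt) = (8.85×10^-12)(0.03398)(1.133×10^8) = 3.41×10^-5 A.

3.41×10^-5 A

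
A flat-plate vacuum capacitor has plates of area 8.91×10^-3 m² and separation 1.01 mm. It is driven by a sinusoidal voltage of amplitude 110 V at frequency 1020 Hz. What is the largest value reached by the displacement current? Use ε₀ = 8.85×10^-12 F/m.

5.50×10^-5 A

C = ε₀A/d = (8.85×10^-12)(8.91×10^-3)/(1.01×10^-3) = 7.807×10^-11 F; ω = 2πf = 6409 rad/s.
I_d = C dV/dt, so |I_d|_max = C V₀ ω = (7.807×10^-11)(110)(6409) = 5.50×10^-5 A.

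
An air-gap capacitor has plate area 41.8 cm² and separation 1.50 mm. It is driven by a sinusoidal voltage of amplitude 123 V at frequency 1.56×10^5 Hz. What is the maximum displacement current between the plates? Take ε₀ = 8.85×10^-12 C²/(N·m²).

2.97×10^-3 A

(dE/dt)_max = V₀ω/d = 8.038×10^10 V/(m·s); ω = 2πf = 9.802×10^5 rad/s.
I_d,max = ε₀ A (dE/dt)_max = (8.85×10^-12)(4.18×10^-3)(8.038×10^10) = 2.97×10^-3 A.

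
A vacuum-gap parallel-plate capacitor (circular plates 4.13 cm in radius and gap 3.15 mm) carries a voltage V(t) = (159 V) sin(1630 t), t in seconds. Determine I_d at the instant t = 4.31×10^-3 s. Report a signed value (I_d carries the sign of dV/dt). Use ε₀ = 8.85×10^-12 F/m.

dV/dt = (159)(1630)·cos(7.0253) = 1.910×10^5 V/s.
I_d = C dV/dt with C = ε₀A/d = (8.85×10^-12)(5.359×10^-3)/(3.15×10^-3) = 1.506×10^-11 F, so I_d = (1.506×10^-11)(1.910×10^5) = 2.88×10^-6 A.

2.88×10^-6 A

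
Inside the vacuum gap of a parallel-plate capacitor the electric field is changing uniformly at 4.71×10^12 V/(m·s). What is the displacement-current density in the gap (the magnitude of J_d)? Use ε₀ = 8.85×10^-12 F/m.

The displacement-current density is ε₀ ∂E/∂t = (8.85×10^-12)(4.71×10^12) = 41.7 A/m².

41.7 A/m²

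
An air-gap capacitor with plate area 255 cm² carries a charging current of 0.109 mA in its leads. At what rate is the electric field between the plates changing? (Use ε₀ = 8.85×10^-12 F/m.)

The displacement current between the plates equals the conduction current, I_d = 0.109 mA.
Then dE/dt = I_d/(ε₀A) = 4.83×10^8 V/(m·s).

4.83×10^8 V/(m·s)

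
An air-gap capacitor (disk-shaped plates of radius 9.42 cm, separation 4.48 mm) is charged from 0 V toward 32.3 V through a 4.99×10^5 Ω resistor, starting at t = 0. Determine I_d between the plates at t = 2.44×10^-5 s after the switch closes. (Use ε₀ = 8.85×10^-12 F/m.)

C = ε₀A/d = (8.85×10^-12)(0.02788)/(4.48×10^-3) = 5.508×10^-11 F, so τ = RC = 2.748×10^-5 s.
The conduction current is I(t) = (V₀/R) e^(−t/τ), and the displacement current between the plates equals it.
t/τ = 0.8879; I_d = (32.3/4.99×10^5) · e^(−0.8879) = (6.473×10^-5)(0.4115) = 2.66×10^-5 A.

2.66×10^-5 A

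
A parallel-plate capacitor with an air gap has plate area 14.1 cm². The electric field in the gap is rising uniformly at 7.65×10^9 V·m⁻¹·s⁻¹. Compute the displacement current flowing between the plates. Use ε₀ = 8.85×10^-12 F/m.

9.55×10^-5 A

The displacement current is ε₀ times dΦ_E/dt = ε₀ A dE/dt = (8.85×10^-12)(1.41×10^-3)(7.65×10^9) = 9.55×10^-5 A.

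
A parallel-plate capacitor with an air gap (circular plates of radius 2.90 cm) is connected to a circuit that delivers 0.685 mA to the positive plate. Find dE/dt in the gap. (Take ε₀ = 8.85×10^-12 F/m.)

Charge continuity gives I_d = I = 6.85×10^-4 A between the plates.
Then dE/dt = I_d/(ε₀A) = 2.93×10^10 V/(m·s).

2.93×10^10 V/(m·s)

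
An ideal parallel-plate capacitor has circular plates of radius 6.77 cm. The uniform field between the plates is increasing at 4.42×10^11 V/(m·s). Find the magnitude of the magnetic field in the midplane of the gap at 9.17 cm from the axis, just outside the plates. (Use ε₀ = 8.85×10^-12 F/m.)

Through the whole plate area (πR² = 0.01440 m²), I_d = ε₀ πR² dE/dt = 0.05633 A.
With r > R the enclosed displacement current is the full I_d; B = μ₀ I_d / (2πr) = 1.23×10^-7 T.

1.23×10^-7 T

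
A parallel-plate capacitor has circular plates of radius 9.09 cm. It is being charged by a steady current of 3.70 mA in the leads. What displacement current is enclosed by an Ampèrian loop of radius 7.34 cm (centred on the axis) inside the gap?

2.41×10^-3 A

Between the plates the displacement current equals the wire current: I_d = 3.70 mA = 3.70×10^-3 A.
Through an area πr² the displacement current is I_d·(πr²/πR²) = I_d (r/R)² = 2.41×10^-3 A.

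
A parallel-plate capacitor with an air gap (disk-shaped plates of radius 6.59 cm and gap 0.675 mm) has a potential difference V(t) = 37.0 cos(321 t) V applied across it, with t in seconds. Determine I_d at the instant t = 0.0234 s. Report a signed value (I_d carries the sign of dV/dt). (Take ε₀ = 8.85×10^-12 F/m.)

-2.00×10^-6 A

dV/dt = (37.0)(321)·−sin(7.5114) = -1.119×10^4 V/s.
I_d = C dV/dt with C = ε₀A/d = (8.85×10^-12)(0.01364)/(6.75×10^-4) = 1.788×10^-10 F, so I_d = (1.788×10^-10)(-1.119×10^4) = -2.00×10^-6 A.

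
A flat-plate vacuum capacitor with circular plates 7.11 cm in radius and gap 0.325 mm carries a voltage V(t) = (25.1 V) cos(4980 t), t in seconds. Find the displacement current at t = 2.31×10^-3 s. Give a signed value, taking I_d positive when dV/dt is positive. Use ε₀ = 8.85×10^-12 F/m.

4.72×10^-5 A

dE/dt = (V₀ω/d)·−sin(ωt) with ωt = 11.5038 rad: (25.1)(4980)(0.8736)/(3.25×10^-4) = 3.360×10^8 V/(m·s).
I_d = ε₀ A dE/dt = (8.85×10^-12)(0.01588)(3.360×10^8) = 4.72×10^-5 A.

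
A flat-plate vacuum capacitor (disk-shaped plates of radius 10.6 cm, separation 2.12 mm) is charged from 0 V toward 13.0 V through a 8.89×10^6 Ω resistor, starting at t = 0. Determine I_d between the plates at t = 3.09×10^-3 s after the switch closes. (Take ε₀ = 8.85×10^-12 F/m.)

1.38×10^-7 A

C = ε₀A/d = (8.85×10^-12)(0.03530)/(2.12×10^-3) = 1.474×10^-10 F, so τ = RC = 1.310×10^-3 s.
The conduction current is I(t) = (V₀/R) e^(−t/τ), and the displacement current between the plates equals it.
t/τ = 2.359; I_d = (13.0/8.89×10^6) · e^(−2.359) = (1.462×10^-6)(0.09451) = 1.38×10^-7 A.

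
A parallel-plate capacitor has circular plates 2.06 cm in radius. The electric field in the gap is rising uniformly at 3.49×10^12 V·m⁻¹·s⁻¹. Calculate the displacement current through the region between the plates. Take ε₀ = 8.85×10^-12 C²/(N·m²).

With a uniform field, Φ_E = EA, so I_d = ε₀ A dE/dt = 0.0412 A.

0.0412 A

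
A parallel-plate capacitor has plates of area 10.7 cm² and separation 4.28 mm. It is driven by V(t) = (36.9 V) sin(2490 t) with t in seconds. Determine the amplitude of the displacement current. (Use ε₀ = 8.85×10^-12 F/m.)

2.03×10^-7 A

The displacement current equals the conduction current C dV/dt, which peaks at C V₀ ω.
With C = ε₀A/d = (8.85×10^-12)(1.07×10^-3)/(4.28×10^-3) = 2.213×10^-12 F and ω = 2490 rad/s, I_d,max = (2.213×10^-12)(36.9)(2490) = 2.03×10^-7 A.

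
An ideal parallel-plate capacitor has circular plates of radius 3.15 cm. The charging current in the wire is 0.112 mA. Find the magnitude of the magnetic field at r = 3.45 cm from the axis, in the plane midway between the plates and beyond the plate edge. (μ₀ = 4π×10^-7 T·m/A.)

Between the plates the displacement current equals the wire current: I_d = 0.112 mA = 1.12×10^-4 A.
For r ≥ R the full I_d is enclosed: B = μ₀ I_d/(2πr) = (4π×10^-7)(1.12×10^-4)/(2π·0.0345) = 6.49×10^-10 T.

6.49×10^-10 T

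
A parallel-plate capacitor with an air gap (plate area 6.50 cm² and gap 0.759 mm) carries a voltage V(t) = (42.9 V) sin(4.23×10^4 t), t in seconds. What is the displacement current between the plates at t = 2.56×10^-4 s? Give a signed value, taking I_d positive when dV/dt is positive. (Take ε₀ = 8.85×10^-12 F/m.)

-2.28×10^-6 A

C = ε₀A/d = (8.85×10^-12)(6.50×10^-4)/(7.59×10^-4) = 7.579×10^-12 F. dV/dt = V₀ω·cos(ωt); at ωt = 10.8288 rad this factor is -0.1660.
I_d = C dV/dt = (7.579×10^-12)(42.9)(4.23×10^4)(-0.1660) = -2.28×10^-6 A.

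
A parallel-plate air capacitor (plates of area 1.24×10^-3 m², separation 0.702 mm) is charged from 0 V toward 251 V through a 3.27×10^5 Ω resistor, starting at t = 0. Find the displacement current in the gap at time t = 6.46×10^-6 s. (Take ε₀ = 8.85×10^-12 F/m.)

2.17×10^-4 A

C = ε₀A/d = (8.85×10^-12)(1.24×10^-3)/(7.02×10^-4) = 1.563×10^-11 F, so τ = RC = 5.111×10^-6 s.
The conduction current is I(t) = (V₀/R) e^(−t/τ), and the displacement current between the plates equals it.
t/τ = 1.264; I_d = (251/3.27×10^5) · e^(−1.264) = (7.676×10^-4)(0.2825) = 2.17×10^-4 A.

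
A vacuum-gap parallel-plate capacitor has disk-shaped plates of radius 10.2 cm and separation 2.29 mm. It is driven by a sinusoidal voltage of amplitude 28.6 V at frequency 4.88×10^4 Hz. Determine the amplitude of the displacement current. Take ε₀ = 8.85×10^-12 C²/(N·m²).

1.11×10^-3 A

(dE/dt)_max = V₀ω/d = 3.829×10^9 V/(m·s); ω = 2πf = 3.066×10^5 rad/s.
I_d,max = ε₀ A (dE/dt)_max = (8.85×10^-12)(0.03269)(3.829×10^9) = 1.11×10^-3 A.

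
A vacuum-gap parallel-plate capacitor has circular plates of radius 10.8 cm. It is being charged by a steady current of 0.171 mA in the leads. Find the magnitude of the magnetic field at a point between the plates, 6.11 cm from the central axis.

No conduction current crosses the gap, so I_d there equals the 1.71×10^-4 A in the leads.
An Ampèrian loop of radius r encloses a fraction (r/R)² of I_d. Then B·2πr = μ₀ I_d (r/R)², giving B = μ₀ I_d r/(2πR²) = 1.79×10^-10 T.

1.79×10^-10 T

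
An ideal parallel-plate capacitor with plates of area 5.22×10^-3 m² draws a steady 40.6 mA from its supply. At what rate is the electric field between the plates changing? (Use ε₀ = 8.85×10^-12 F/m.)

The displacement current between the plates equals the conduction current, I_d = 40.6 mA.
Since I_d = ε₀ A dE/dt, dE/dt = I_d/(ε₀A) = (0.0406)/((8.85×10^-12)(5.22×10^-3)) = 8.79×10^11 V/(m·s).

8.79×10^11 V/(m·s)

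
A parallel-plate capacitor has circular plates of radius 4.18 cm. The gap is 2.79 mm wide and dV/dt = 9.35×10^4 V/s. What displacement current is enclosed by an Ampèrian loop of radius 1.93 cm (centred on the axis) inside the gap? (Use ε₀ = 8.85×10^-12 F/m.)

I_d = C dV/dt with C = ε₀πR²/d = 1.741×10^-11 F, so I_d = (1.741×10^-11)(9.35×10^4) = 1.628×10^-6 A.
Through an area πr² the displacement current is I_d·(πr²/πR²) = I_d (r/R)² = 3.47×10^-7 A.

3.47×10^-7 A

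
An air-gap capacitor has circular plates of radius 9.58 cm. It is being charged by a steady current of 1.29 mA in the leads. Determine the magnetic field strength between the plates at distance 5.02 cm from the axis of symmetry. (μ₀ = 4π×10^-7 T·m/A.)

1.41×10^-9 T

No conduction current crosses the gap, so I_d there equals the 1.29×10^-3 A in the leads.
∮B·dl = μ₀ I_d,enc with I_d,enc = I_d r²/R² = 3.542×10^-4 A; so B = μ₀ I_d,enc/(2πr) = 1.41×10^-9 T.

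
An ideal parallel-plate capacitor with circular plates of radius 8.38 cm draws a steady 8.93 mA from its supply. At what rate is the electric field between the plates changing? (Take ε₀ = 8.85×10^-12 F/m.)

4.57×10^10 V/(m·s)

The displacement current between the plates equals the conduction current, I_d = 8.93 mA.
Then dE/dt = I_d/(ε₀A) = 4.57×10^10 V/(m·s).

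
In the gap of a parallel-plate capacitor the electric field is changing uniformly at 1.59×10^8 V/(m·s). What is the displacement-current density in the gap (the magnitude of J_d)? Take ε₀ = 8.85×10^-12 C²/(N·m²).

The displacement-current density is ε₀ ∂E/∂t = (8.85×10^-12)(1.59×10^8) = 1.41×10^-3 A/m².

1.41×10^-3 A/m²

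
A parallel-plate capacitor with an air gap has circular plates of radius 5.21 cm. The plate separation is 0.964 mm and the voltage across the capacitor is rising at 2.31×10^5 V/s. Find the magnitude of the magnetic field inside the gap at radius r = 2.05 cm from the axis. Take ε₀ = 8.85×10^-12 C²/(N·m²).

2.73×10^-11 T

I_d = C dV/dt with C = ε₀πR²/d = 7.829×10^-11 F, so I_d = (7.829×10^-11)(2.31×10^5) = 1.808×10^-5 A.
An Ampèrian loop of radius r encloses a fraction (r/R)² of I_d. Then B·2πr = μ₀ I_d (r/R)², giving B = μ₀ I_d r/(2πR²) = 2.73×10^-11 T.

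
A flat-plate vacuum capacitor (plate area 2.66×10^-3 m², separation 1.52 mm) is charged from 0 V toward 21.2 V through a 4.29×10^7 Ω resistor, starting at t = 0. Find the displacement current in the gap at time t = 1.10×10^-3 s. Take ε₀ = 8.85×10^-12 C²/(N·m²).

9.44×10^-8 A

With C = ε₀A/d = (8.85×10^-12)(2.66×10^-3)/(1.52×10^-3) = 1.549×10^-11 F, the time constant is τ = RC = 6.645×10^-4 s, so t/τ = 1.655 and e^(−t/τ) = 0.1911.
I_d = I_cond = (V₀/R) e^(−t/τ) = (4.942×10^-7)(0.1911) = 9.44×10^-8 A.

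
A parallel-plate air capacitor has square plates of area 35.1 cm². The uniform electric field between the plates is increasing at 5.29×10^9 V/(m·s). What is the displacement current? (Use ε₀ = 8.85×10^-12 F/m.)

The displacement current is ε₀ times dΦ_E/dt = ε₀ A dE/dt = (8.85×10^-12)(3.51×10^-3)(5.29×10^9) = 1.64×10^-4 A.

1.64×10^-4 A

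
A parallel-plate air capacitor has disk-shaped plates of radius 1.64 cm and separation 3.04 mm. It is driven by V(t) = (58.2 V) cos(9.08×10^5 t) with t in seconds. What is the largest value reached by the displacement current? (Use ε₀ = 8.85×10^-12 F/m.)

1.30×10^-4 A

(dE/dt)_max = V₀ω/d = 1.738×10^10 V/(m·s); ω = 9.08×10^5 rad/s.
I_d,max = ε₀ A (dE/dt)_max = (8.85×10^-12)(8.450×10^-4)(1.738×10^10) = 1.30×10^-4 A.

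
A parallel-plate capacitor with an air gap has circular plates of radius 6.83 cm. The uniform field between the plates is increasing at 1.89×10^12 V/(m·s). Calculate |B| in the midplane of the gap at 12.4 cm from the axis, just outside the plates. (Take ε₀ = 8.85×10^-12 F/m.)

3.95×10^-7 T

Total displacement current: I_d = ε₀(πR²)(dE/dt) = (8.85×10^-12)(0.01466)(1.89×10^12) = 0.2452 A.
For r ≥ R the full I_d is enclosed: B = μ₀ I_d/(2πr) = (4π×10^-7)(0.2452)/(2π·0.124) = 3.95×10^-7 T.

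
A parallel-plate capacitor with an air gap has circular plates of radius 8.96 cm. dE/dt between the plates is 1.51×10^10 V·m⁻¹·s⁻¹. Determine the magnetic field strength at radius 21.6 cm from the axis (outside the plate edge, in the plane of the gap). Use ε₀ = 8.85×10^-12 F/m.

3.12×10^-9 T

I_d = ε₀ dΦ_E/dt = ε₀ πR² (dE/dt) = (8.85×10^-12)(0.02522)(1.51×10^10) = 3.370×10^-3 A through the full plate area.
With r > R the enclosed displacement current is the full I_d; B = μ₀ I_d / (2πr) = 3.12×10^-9 T.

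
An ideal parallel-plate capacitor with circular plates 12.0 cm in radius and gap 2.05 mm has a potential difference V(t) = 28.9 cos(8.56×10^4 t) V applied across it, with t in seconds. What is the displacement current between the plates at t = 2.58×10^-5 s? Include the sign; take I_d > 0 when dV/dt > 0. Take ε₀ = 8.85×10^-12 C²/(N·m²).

dE/dt = (V₀ω/d)·−sin(ωt) with ωt = 2.20848 rad: (28.9)(8.56×10^4)(-0.8035)/(2.05×10^-3) = -9.696×10^8 V/(m·s).
I_d = ε₀ A dE/dt = (8.85×10^-12)(0.04524)(-9.696×10^8) = -3.88×10^-4 A.

-3.88×10^-4 A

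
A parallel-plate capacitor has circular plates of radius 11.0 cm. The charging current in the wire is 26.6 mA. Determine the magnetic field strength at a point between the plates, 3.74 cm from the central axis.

1.64×10^-8 T

No conduction current crosses the gap, so I_d there equals the 0.0266 A in the leads.
For r < R the Ampère–Maxwell law gives B(2πr) = μ₀ I_d (r²/R²), so B = μ₀ I_d r/(2πR²) = (4π×10^-7)(0.0266)(0.0374)/(2π·0.110²) = 1.64×10^-8 T.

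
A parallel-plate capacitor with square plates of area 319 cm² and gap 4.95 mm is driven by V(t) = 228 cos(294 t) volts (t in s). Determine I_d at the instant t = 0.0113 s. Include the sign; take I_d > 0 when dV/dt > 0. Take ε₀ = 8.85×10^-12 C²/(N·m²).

C = ε₀A/d = (8.85×10^-12)(0.0319)/(4.95×10^-3) = 5.703×10^-11 F. dV/dt = V₀ω·−sin(ωt); at ωt = 3.3222 rad this factor is 0.1796.
I_d = C dV/dt = (5.703×10^-11)(228)(294)(0.1796) = 6.87×10^-7 A.

6.87×10^-7 A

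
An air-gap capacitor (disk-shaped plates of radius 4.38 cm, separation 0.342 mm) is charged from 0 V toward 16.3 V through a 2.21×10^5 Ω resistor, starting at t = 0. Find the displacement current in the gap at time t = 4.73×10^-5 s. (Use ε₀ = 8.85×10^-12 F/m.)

1.87×10^-5 A

With C = ε₀A/d = (8.85×10^-12)(6.027×10^-3)/(3.42×10^-4) = 1.560×10^-10 F, the time constant is τ = RC = 3.448×10^-5 s, so t/τ = 1.372 and e^(−t/τ) = 0.2536.
I_d = I_cond = (V₀/R) e^(−t/τ) = (7.376×10^-5)(0.2536) = 1.87×10^-5 A.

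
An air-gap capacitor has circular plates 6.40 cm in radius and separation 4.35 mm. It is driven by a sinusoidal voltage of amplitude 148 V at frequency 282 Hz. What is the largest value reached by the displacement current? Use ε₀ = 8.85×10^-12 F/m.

(dE/dt)_max = V₀ω/d = 6.029×10^7 V/(m·s); ω = 2πf = 1772 rad/s.
I_d,max = ε₀ A (dE/dt)_max = (8.85×10^-12)(0.01287)(6.029×10^7) = 6.87×10^-6 A.

6.87×10^-6 A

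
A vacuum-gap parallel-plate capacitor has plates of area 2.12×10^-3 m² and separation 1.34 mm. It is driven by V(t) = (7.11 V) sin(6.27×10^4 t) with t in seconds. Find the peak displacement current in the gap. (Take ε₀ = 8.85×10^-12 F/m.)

C = ε₀A/d = (8.85×10^-12)(2.12×10^-3)/(1.34×10^-3) = 1.400×10^-11 F; ω = 6.27×10^4 rad/s.
I_d = C dV/dt, so |I_d|_max = C V₀ ω = (1.400×10^-11)(7.11)(6.27×10^4) = 6.24×10^-6 A.

6.24×10^-6 A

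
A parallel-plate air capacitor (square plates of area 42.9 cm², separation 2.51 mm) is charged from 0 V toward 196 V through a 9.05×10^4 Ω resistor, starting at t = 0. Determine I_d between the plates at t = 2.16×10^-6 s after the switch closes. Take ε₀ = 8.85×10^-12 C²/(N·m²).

4.47×10^-4 A

C = ε₀A/d = (8.85×10^-12)(4.29×10^-3)/(2.51×10^-3) = 1.513×10^-11 F, so τ = RC = 1.369×10^-6 s.
The conduction current is I(t) = (V₀/R) e^(−t/τ), and the displacement current between the plates equals it.
t/τ = 1.578; I_d = (196/9.05×10^4) · e^(−1.578) = (2.166×10^-3)(0.2064) = 4.47×10^-4 A.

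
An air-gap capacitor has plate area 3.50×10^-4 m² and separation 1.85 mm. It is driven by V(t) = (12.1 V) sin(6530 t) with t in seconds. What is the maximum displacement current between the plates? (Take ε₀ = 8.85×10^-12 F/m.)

1.32×10^-7 A

(dE/dt)_max = V₀ω/d = 4.271×10^7 V/(m·s); ω = 6530 rad/s.
I_d,max = ε₀ A (dE/dt)_max = (8.85×10^-12)(3.50×10^-4)(4.271×10^7) = 1.32×10^-7 A.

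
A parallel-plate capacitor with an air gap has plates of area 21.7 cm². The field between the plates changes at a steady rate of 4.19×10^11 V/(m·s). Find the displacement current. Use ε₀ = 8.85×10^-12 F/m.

I_d = ε₀ A (dE/dt) = (8.85×10^-12)(2.17×10^-3 m²)(4.19×10^11) = 8.05×10^-3 A.

8.05×10^-3 A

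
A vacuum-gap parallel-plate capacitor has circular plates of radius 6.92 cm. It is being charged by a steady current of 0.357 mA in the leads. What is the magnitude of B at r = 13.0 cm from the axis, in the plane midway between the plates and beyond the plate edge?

5.49×10^-10 T

By continuity the displacement current in the gap matches the conduction current: I_d = 3.57×10^-4 A.
With r > R the enclosed displacement current is the full I_d; B = μ₀ I_d / (2πr) = 5.49×10^-10 T.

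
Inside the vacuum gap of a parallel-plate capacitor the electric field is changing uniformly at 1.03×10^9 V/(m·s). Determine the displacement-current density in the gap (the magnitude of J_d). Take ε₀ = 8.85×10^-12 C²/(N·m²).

J_d = ε₀ ∂E/∂t, so J_d = 9.12×10^-3 A/m².

9.12×10^-3 A/m²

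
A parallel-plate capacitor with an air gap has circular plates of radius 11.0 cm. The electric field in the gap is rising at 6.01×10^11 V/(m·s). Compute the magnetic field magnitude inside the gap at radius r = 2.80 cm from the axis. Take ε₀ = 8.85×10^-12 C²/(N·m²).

I_d = ε₀ dΦ_E/dt = ε₀ πR² (dE/dt) = (8.85×10^-12)(0.03801)(6.01×10^11) = 0.2022 A through the full plate area.
For r < R the Ampère–Maxwell law gives B(2πr) = μ₀ I_d (r²/R²), so B = μ₀ I_d r/(2πR²) = (4π×10^-7)(0.2022)(0.0280)/(2π·0.110²) = 9.36×10^-8 T.

9.36×10^-8 T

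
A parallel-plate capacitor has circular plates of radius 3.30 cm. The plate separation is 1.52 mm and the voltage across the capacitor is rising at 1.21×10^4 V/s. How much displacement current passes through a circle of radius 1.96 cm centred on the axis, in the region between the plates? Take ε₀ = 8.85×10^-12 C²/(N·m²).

With E = V/d, dE/dt = 7.961×10^6 V/(m·s) and πR² = 3.421×10^-3 m², giving I_d = ε₀ πR² dE/dt = 2.410×10^-7 A.
Since J_d is uniform, the enclosed fraction is (r/R)² = 0.3528, giving I_d,enc = 8.50×10^-8 A.

8.50×10^-8 A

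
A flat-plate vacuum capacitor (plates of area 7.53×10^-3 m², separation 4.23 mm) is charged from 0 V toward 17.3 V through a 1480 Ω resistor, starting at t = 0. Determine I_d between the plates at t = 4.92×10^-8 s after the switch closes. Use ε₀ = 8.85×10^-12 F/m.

1.42×10^-3 A

With C = ε₀A/d = (8.85×10^-12)(7.53×10^-3)/(4.23×10^-3) = 1.575×10^-11 F, the time constant is τ = RC = 2.331×10^-8 s, so t/τ = 2.111 and e^(−t/τ) = 0.1211.
I_d = I_cond = (V₀/R) e^(−t/τ) = (0.01169)(0.1211) = 1.42×10^-3 A.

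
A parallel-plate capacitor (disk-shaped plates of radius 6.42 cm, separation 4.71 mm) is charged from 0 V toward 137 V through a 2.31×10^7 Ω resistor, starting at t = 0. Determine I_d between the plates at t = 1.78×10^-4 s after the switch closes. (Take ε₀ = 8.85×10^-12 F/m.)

C = ε₀A/d = (8.85×10^-12)(0.01295)/(4.71×10^-3) = 2.433×10^-11 F and τ = RC = 5.620×10^-4 s. I_d in the gap equals the RC charging current.
I_d(t) = (V₀/R) e^(−t/τ) = 5.931×10^-6 · e^(−0.3167) = 4.32×10^-6 A.

4.32×10^-6 A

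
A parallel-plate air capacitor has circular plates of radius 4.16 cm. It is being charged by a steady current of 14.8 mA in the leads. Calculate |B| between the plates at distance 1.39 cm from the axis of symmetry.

2.38×10^-8 T

No conduction current crosses the gap, so I_d there equals the 0.0148 A in the leads.
An Ampèrian loop of radius r encloses a fraction (r/R)² of I_d. Then B·2πr = μ₀ I_d (r/R)², giving B = μ₀ I_d r/(2πR²) = 2.38×10^-8 T.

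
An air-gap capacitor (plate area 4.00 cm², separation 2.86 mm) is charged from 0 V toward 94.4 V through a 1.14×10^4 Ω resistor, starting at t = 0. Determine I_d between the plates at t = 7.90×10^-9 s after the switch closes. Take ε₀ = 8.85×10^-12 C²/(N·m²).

4.73×10^-3 A

C = ε₀A/d = (8.85×10^-12)(4.00×10^-4)/(2.86×10^-3) = 1.238×10^-12 F and τ = RC = 1.411×10^-8 s. I_d in the gap equals the RC charging current.
I_d(t) = (V₀/R) e^(−t/τ) = 8.281×10^-3 · e^(−0.5599) = 4.73×10^-3 A.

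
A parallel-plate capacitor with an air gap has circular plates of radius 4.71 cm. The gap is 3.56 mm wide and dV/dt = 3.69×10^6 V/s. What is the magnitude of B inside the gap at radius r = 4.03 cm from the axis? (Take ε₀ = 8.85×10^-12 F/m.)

I_d = C dV/dt with C = ε₀πR²/d = 1.732×10^-11 F, so I_d = (1.732×10^-11)(3.69×10^6) = 6.391×10^-5 A.
For r < R the Ampère–Maxwell law gives B(2πr) = μ₀ I_d (r²/R²), so B = μ₀ I_d r/(2πR²) = (4π×10^-7)(6.391×10^-5)(0.0403)/(2π·0.0471²) = 2.32×10^-10 T.

2.32×10^-10 T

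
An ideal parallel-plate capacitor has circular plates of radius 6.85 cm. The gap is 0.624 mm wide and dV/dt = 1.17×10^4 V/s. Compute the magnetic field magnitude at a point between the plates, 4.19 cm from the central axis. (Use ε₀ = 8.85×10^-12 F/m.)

4.37×10^-12 T

dE/dt = (dV/dt)/d = 1.875×10^7 V/(m·s); I_d = ε₀(πR²)(dE/dt) = (8.85×10^-12)(0.01474)(1.875×10^7) = 2.446×10^-6 A.
For r < R the Ampère–Maxwell law gives B(2πr) = μ₀ I_d (r²/R²), so B = μ₀ I_d r/(2πR²) = (4π×10^-7)(2.446×10^-6)(0.0419)/(2π·0.0685²) = 4.37×10^-12 T.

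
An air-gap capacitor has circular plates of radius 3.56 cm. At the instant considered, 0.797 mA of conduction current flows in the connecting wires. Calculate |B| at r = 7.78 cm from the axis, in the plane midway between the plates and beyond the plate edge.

2.05×10^-9 T

No conduction current crosses the gap, so I_d there equals the 7.97×10^-4 A in the leads.
For r ≥ R the full I_d is enclosed: B = μ₀ I_d/(2πr) = (4π×10^-7)(7.97×10^-4)/(2π·0.0778) = 2.05×10^-9 T.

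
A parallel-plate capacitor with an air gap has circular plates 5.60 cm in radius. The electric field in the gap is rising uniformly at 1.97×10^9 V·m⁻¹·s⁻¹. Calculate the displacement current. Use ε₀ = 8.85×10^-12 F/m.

1.72×10^-4 A

The displacement current is ε₀ times dΦ_E/dt = ε₀ A dE/dt = (8.85×10^-12)(9.852×10^-3)(1.97×10^9) = 1.72×10^-4 A.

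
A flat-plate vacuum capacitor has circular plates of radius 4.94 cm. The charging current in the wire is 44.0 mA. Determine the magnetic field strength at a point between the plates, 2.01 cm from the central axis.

7.25×10^-8 T

No conduction current crosses the gap, so I_d there equals the 0.0440 A in the leads.
An Ampèrian loop of radius r encloses a fraction (r/R)² of I_d. Then B·2πr = μ₀ I_d (r/R)², giving B = μ₀ I_d r/(2πR²) = 7.25×10^-8 T.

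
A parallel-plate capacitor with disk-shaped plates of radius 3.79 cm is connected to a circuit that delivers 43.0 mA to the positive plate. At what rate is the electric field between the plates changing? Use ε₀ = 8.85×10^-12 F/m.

Charge continuity gives I_d = I = 0.0430 A between the plates.
Inverting I_d = ε₀ A dE/dt gives dE/dt = 0.0430 / (8.85×10^-12 · 4.513×10^-3) = 1.08×10^12 V/(m·s).

1.08×10^12 V/(m·s)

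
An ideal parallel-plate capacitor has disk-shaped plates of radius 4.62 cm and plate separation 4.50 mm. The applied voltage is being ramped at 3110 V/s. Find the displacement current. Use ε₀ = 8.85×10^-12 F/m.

E = V/d so dE/dt = (dV/dt)/d = 6.911×10^5 V/(m·s), and I_d = ε₀ A dE/dt = (8.85×10^-12)(6.706×10^-3)(6.911×10^5) = 4.10×10^-8 A.

4.10×10^-8 A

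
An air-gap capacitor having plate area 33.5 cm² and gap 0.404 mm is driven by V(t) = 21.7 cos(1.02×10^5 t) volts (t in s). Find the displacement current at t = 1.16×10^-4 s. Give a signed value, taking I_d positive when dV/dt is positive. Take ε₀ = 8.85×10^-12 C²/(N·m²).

1.09×10^-4 A

dV/dt = (21.7)(1.02×10^5)·−sin(11.832) = 1.483×10^6 V/s.
I_d = C dV/dt with C = ε₀A/d = (8.85×10^-12)(3.35×10^-3)/(4.04×10^-4) = 7.338×10^-11 F, so I_d = (7.338×10^-11)(1.483×10^6) = 1.09×10^-4 A.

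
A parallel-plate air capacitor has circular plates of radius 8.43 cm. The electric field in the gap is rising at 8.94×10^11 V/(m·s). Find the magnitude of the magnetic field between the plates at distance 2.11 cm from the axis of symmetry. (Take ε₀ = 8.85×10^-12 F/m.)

I_d = ε₀ dΦ_E/dt = ε₀ πR² (dE/dt) = (8.85×10^-12)(0.02233)(8.94×10^11) = 0.1767 A through the full plate area.
∮B·dl = μ₀ I_d,enc with I_d,enc = I_d r²/R² = 0.01107 A; so B = μ₀ I_d,enc/(2πr) = 1.05×10^-7 T.

1.05×10^-7 T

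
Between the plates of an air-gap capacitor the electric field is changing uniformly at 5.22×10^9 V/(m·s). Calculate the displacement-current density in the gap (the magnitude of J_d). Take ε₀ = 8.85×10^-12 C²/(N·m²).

0.0462 A/m²

J_d = ε₀ dE/dt = (8.85×10^-12)(5.22×10^9) = 0.0462 A/m².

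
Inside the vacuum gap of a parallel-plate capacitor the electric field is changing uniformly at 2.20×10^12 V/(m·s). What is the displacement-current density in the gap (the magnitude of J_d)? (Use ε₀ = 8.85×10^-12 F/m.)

J_d = ε₀ ∂E/∂t, so J_d = 19.5 A/m².

19.5 A/m²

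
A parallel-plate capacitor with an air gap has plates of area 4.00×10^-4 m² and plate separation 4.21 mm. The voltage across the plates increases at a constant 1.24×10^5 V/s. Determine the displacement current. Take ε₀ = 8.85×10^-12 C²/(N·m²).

E = V/d so dE/dt = (dV/dt)/d = 2.945×10^7 V/(m·s), and I_d = ε₀ A dE/dt = (8.85×10^-12)(4.00×10^-4)(2.945×10^7) = 1.04×10^-7 A.

1.04×10^-7 A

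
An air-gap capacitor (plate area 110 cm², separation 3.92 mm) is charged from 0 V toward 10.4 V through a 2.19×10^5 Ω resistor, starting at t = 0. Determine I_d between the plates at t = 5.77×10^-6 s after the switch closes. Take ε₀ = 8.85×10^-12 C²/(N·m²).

C = ε₀A/d = (8.85×10^-12)(0.0110)/(3.92×10^-3) = 2.483×10^-11 F, so τ = RC = 5.438×10^-6 s.
The conduction current is I(t) = (V₀/R) e^(−t/τ), and the displacement current between the plates equals it.
t/τ = 1.061; I_d = (10.4/2.19×10^5) · e^(−1.061) = (4.749×10^-5)(0.3461) = 1.64×10^-5 A.

1.64×10^-5 A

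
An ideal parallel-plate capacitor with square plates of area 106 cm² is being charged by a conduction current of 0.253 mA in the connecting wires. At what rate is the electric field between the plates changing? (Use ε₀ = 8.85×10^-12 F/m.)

Charge continuity gives I_d = I = 2.53×10^-4 A between the plates.
Then dE/dt = I_d/(ε₀A) = 2.70×10^9 V/(m·s).

2.70×10^9 V/(m·s)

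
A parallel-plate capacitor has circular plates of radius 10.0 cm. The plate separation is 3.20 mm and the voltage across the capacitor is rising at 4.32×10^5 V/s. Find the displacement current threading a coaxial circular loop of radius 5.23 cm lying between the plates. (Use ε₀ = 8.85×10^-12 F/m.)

1.03×10^-5 A

With E = V/d, dE/dt = 1.350×10^8 V/(m·s) and πR² = 0.03142 m², giving I_d = ε₀ πR² dE/dt = 3.754×10^-5 A.
The field is uniform, so I_d,enc = I_d (r/R)² = (3.754×10^-5)(5.23/10.0)² = 1.03×10^-5 A.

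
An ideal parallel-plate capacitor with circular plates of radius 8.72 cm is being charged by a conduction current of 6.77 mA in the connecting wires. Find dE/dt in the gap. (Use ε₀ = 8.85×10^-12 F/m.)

By continuity, I_d in the gap equals the 6.77 mA flowing in the wire.
Then dE/dt = I_d/(ε₀A) = 3.20×10^10 V/(m·s).

3.20×10^10 V/(m·s)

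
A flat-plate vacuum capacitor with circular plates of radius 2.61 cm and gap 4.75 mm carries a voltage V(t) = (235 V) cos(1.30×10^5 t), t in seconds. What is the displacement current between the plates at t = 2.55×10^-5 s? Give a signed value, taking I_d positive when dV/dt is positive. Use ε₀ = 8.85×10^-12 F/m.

dE/dt = (V₀ω/d)·−sin(ωt) with ωt = 3.315 rad: (235)(1.30×10^5)(0.1725)/(4.75×10^-3) = 1.109×10^9 V/(m·s).
I_d = ε₀ A dE/dt = (8.85×10^-12)(2.140×10^-3)(1.109×10^9) = 2.10×10^-5 A.

2.10×10^-5 A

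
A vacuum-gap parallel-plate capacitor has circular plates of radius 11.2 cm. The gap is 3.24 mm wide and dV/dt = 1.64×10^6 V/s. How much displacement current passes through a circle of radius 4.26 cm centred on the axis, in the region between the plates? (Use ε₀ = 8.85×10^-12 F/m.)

I_d = C dV/dt with C = ε₀πR²/d = 1.076×10^-10 F, so I_d = (1.076×10^-10)(1.64×10^6) = 1.765×10^-4 A.
Since J_d is uniform, the enclosed fraction is (r/R)² = 0.1447, giving I_d,enc = 2.55×10^-5 A.

2.55×10^-5 A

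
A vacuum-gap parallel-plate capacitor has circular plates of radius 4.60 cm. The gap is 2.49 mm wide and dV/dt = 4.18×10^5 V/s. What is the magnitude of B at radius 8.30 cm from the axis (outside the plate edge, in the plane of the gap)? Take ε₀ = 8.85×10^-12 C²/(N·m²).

2.38×10^-11 T

dE/dt = (dV/dt)/d = 1.679×10^8 V/(m·s); I_d = ε₀(πR²)(dE/dt) = (8.85×10^-12)(6.648×10^-3)(1.679×10^8) = 9.878×10^-6 A.
With r > R the enclosed displacement current is the full I_d; B = μ₀ I_d / (2πr) = 2.38×10^-11 T.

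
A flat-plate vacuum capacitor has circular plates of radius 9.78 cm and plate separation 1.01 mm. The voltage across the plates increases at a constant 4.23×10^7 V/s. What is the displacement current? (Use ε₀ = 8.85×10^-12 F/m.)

The field between the plates is E = V/d, so dE/dt = (4.23×10^7)/(1.01×10^-3 m) = 4.188×10^10 V/(m·s).
I_d = ε₀ A (dE/dt) = (8.85×10^-12)(0.03005)(4.188×10^10) = 0.0111 A.

0.0111 A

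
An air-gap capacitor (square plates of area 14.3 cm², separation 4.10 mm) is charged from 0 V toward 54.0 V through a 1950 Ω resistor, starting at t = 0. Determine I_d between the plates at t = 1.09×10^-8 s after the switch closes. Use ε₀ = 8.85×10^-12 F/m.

With C = ε₀A/d = (8.85×10^-12)(1.43×10^-3)/(4.10×10^-3) = 3.087×10^-12 F, the time constant is τ = RC = 6.020×10^-9 s, so t/τ = 1.811 and e^(−t/τ) = 0.1635.
I_d = I_cond = (V₀/R) e^(−t/τ) = (0.02769)(0.1635) = 4.53×10^-3 A.

4.53×10^-3 A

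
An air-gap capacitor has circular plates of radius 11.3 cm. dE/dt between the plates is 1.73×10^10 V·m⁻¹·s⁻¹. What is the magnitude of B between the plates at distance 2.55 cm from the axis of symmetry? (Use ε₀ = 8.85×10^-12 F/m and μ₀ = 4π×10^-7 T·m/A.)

Total displacement current: I_d = ε₀(πR²)(dE/dt) = (8.85×10^-12)(0.04011)(1.73×10^10) = 6.141×10^-3 A.
For r < R the Ampère–Maxwell law gives B(2πr) = μ₀ I_d (r²/R²), so B = μ₀ I_d r/(2πR²) = (4π×10^-7)(6.141×10^-3)(0.0255)/(2π·0.113²) = 2.45×10^-9 T.

2.45×10^-9 T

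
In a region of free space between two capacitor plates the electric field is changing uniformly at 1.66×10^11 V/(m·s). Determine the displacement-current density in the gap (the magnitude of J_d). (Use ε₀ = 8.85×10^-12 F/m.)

1.47 A/m²

J_d = ε₀ ∂E/∂t, so J_d = 1.47 A/m².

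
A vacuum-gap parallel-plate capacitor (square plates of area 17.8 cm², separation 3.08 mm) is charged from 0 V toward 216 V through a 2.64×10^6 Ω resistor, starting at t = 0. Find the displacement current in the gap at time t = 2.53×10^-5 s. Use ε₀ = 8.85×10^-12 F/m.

1.26×10^-5 A

C = ε₀A/d = (8.85×10^-12)(1.78×10^-3)/(3.08×10^-3) = 5.115×10^-12 F and τ = RC = 1.350×10^-5 s. I_d in the gap equals the RC charging current.
I_d(t) = (V₀/R) e^(−t/τ) = 8.182×10^-5 · e^(−1.874) = 1.26×10^-5 A.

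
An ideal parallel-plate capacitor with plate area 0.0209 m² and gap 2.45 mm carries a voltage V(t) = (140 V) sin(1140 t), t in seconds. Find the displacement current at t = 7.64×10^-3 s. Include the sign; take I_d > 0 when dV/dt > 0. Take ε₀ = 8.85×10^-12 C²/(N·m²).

-9.10×10^-6 A

dE/dt = (V₀ω/d)·cos(ωt) with ωt = 8.7096 rad: (140)(1140)(-0.7550)/(2.45×10^-3) = -4.918×10^7 V/(m·s).
I_d = ε₀ A dE/dt = (8.85×10^-12)(0.0209)(-4.918×10^7) = -9.10×10^-6 A.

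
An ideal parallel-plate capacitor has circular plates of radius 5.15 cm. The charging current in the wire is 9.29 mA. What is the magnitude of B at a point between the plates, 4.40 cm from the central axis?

By continuity the displacement current in the gap matches the conduction current: I_d = 9.29×10^-3 A.
For r < R the Ampère–Maxwell law gives B(2πr) = μ₀ I_d (r²/R²), so B = μ₀ I_d r/(2πR²) = (4π×10^-7)(9.29×10^-3)(0.0440)/(2π·0.0515²) = 3.08×10^-8 T.

3.08×10^-8 T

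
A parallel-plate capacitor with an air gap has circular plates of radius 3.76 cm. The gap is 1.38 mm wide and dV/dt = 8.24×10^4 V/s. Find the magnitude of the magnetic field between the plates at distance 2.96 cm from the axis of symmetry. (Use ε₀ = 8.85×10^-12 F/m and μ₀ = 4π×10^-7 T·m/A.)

dE/dt = (dV/dt)/d = 5.971×10^7 V/(m·s); I_d = ε₀(πR²)(dE/dt) = (8.85×10^-12)(4.441×10^-3)(5.971×10^7) = 2.347×10^-6 A.
An Ampèrian loop of radius r encloses a fraction (r/R)² of I_d. Then B·2πr = μ₀ I_d (r/R)², giving B = μ₀ I_d r/(2πR²) = 9.83×10^-12 T.

9.83×10^-12 T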